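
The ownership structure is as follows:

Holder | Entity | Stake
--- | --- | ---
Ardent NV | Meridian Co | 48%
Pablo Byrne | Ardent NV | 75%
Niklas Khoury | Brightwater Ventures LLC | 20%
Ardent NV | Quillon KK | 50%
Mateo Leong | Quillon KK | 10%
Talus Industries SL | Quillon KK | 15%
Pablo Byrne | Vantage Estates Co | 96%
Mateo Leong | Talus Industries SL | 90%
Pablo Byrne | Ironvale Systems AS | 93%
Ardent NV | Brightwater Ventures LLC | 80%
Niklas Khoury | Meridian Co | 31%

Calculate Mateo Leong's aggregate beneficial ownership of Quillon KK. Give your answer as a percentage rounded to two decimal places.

23.50%

Mateo reaches Quillon along 2 paths.
Via Talus: 90% × 15% = 13.5%.
Direct stake: 10% = 10%.
Total: 13.5% + 10% = 23.5%.
Rounded: 23.50%.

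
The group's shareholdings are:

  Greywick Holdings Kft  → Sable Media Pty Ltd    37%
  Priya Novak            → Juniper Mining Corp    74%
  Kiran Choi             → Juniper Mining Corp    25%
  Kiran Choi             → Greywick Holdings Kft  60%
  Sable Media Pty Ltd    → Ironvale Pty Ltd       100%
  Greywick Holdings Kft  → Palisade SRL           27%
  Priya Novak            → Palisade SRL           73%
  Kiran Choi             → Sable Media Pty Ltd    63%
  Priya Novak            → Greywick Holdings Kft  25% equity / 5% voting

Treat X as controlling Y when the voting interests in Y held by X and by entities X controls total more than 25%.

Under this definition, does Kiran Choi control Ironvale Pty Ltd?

Kiran holds 60% of Greywick, so Kiran controls Greywick.
Greywick and Kiran together hold 37% + 63% = 100% of Sable, so Kiran controls Sable.
Sable holds 100% of Ironvale, so Kiran controls Ironvale.

Yes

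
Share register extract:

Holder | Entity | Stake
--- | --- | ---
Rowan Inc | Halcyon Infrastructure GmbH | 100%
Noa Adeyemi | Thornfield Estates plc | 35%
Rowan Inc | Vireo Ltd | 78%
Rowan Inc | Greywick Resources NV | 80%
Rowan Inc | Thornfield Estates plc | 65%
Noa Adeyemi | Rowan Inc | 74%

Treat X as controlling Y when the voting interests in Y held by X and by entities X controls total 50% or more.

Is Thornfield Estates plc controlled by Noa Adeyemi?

Noa holds 74% of Rowan, so Noa controls Rowan.
Noa and Rowan together hold 35% + 65% = 100% of Thornfield, so Noa controls Thornfield.

Yes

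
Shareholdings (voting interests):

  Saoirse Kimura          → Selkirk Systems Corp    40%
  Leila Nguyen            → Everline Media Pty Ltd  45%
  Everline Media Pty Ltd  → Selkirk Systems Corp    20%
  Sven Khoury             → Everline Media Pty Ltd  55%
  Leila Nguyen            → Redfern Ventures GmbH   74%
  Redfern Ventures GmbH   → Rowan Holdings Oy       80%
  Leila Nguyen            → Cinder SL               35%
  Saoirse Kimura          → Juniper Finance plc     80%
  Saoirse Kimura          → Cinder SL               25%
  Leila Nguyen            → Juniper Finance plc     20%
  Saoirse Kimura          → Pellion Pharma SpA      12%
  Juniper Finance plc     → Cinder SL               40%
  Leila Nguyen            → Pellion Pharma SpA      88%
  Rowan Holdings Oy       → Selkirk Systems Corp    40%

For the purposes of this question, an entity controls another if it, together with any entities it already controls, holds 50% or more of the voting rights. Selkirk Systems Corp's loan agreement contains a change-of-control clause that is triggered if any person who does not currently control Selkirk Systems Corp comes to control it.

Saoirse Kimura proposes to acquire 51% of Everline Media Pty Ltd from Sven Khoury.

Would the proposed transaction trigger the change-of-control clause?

The purchase adds only to Saoirse's holdings (Sven's stake shrinks), so Saoirse is the only person who could newly come to control Selkirk.
Saoirse holds 80% of Juniper, so Saoirse controls Juniper.
Juniper and Saoirse together hold 40% + 25% = 65% of Cinder, so Saoirse controls Cinder.
In Selkirk, Saoirse's side holds only 40%, not ≥ 50%.
So before the transaction, Saoirse does not control Selkirk.
After the purchase, Saoirse holds 51% of Everline directly, and Sven's stake falls to 4%.
Saoirse holds 51% of Everline, so Saoirse controls Everline.
Everline and Saoirse together hold 20% + 40% = 60% of Selkirk, so Saoirse controls Selkirk.
Saoirse did not control Selkirk before and does after, so the clause is triggered.

Yes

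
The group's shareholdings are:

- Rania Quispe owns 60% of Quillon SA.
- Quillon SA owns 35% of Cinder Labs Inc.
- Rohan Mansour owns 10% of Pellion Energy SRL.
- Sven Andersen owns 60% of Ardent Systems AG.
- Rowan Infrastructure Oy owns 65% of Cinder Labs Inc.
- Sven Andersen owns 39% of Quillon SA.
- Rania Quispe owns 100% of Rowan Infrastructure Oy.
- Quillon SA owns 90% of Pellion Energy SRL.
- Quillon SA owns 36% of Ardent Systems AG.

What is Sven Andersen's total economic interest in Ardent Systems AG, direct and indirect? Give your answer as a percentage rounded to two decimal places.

Sven reaches Ardent along 2 paths.
Direct stake: 60% = 60%.
Via Quillon: 39% × 36% = 14.04%.
Total: 60% + 14.04% = 74.04%.

74.04%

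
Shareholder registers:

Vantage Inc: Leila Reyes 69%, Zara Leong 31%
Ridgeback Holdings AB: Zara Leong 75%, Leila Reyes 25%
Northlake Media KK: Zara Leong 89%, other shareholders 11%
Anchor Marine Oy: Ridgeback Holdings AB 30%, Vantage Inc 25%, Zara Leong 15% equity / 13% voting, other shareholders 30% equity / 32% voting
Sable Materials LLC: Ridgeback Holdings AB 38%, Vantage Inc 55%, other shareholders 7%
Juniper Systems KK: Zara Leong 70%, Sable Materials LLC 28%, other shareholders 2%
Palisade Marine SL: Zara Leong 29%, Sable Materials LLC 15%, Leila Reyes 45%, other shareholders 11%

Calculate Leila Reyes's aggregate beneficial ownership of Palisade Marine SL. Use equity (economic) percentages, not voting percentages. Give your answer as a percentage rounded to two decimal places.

Leila reaches Palisade along 3 paths.
Via Ridgeback → Sable: 25% × 38% × 15% = 1.425%.
Via Vantage → Sable: 69% × 55% × 15% = 5.6925%.
Direct stake: 45% = 45%.
Total: 1.425% + 5.6925% + 45% = 52.1175%.
Rounded: 52.12%.

52.12%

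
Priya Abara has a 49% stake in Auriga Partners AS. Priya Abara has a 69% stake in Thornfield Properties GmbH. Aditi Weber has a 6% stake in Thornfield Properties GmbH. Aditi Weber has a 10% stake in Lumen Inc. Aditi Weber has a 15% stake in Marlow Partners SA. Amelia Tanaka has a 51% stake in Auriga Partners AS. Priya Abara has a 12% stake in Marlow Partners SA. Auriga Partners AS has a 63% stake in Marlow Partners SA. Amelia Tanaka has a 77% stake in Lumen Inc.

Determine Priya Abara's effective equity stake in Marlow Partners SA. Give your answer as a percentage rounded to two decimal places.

Priya reaches Marlow along 2 paths.
Via Auriga: 49% × 63% = 30.87%.
Direct stake: 12% = 12%.
Total: 30.87% + 12% = 42.87%.

42.87%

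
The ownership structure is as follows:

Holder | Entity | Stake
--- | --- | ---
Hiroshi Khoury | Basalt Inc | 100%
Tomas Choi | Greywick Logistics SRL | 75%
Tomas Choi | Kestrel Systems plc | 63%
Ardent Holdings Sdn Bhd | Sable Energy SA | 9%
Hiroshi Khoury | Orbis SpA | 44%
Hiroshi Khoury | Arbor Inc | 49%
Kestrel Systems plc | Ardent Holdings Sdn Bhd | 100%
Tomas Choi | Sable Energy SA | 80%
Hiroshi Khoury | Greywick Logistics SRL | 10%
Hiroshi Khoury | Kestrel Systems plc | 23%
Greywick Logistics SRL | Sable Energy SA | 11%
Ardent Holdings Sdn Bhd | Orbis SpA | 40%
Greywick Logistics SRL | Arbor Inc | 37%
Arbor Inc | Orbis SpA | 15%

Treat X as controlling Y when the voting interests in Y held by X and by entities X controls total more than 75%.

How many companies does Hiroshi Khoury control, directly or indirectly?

1

Hiroshi holds 100% of Basalt, so Hiroshi controls Basalt.
No other company's threshold is met.
Hiroshi controls 1 company.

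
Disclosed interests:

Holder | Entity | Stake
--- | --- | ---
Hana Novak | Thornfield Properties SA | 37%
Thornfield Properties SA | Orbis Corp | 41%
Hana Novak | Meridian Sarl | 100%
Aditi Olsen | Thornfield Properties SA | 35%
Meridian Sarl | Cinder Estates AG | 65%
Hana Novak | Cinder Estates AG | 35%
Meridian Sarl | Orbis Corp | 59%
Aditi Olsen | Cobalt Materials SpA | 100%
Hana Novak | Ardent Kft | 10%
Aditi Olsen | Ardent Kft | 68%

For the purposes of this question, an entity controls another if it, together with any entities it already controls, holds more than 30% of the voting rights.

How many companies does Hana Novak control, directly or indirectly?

Hana holds 100% of Meridian, so Hana controls Meridian.
Hana holds 37% of Thornfield, so Hana controls Thornfield.
Hana and Meridian together hold 35% + 65% = 100% of Cinder, so Hana controls Cinder.
Meridian and Thornfield together hold 59% + 41% = 100% of Orbis, so Hana controls Orbis.
No other company's threshold is met.
Hana controls 4 companies.

4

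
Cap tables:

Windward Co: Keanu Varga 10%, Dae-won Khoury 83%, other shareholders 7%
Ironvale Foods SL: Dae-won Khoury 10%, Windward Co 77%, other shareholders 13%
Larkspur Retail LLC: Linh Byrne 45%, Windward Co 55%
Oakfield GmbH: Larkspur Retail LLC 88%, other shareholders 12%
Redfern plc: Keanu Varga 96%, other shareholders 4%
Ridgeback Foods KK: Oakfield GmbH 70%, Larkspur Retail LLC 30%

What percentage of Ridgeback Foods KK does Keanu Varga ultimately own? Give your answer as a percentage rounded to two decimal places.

Keanu reaches Ridgeback along 2 paths.
Via Windward → Larkspur → Oakfield: 10% × 55% × 88% × 70% = 3.388%.
Via Windward → Larkspur: 10% × 55% × 30% = 1.65%.
Total: 3.388% + 1.65% = 5.038%.
Rounded: 5.04%.

5.04%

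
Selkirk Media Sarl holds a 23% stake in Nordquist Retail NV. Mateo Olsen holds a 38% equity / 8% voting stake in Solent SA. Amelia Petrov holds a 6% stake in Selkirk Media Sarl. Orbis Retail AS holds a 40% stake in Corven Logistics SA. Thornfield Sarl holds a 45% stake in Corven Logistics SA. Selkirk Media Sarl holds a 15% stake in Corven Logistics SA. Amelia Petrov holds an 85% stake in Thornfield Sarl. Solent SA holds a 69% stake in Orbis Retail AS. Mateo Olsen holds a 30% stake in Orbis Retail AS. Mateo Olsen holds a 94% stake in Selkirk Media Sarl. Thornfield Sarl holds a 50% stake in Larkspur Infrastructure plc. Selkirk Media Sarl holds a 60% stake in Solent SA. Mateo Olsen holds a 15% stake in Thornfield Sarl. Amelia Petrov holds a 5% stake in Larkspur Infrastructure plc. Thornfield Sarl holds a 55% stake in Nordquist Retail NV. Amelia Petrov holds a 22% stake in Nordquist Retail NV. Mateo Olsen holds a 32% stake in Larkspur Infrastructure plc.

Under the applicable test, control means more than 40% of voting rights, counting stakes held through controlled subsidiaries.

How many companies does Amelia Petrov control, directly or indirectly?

Amelia holds 85% of Thornfield, so Amelia controls Thornfield.
Thornfield and Amelia together hold 55% + 22% = 77% of Nordquist, so Amelia controls Nordquist.
Thornfield holds 45% of Corven, so Amelia controls Corven.
Amelia and Thornfield together hold 5% + 50% = 55% of Larkspur, so Amelia controls Larkspur.
No other company's threshold is met.
Amelia controls 4 companies.

4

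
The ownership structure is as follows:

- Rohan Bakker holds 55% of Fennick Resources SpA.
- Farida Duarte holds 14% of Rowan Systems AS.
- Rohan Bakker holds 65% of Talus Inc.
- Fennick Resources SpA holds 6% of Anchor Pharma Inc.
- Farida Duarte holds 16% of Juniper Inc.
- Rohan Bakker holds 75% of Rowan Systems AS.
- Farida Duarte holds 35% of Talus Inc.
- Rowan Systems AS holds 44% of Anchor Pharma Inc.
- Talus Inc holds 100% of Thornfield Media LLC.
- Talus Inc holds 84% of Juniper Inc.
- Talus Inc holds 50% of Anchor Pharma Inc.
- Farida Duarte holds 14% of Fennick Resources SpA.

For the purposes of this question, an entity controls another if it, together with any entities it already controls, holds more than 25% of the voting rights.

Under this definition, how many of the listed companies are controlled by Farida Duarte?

4

Farida holds 35% of Talus, so Farida controls Talus.
Talus and Farida together hold 84% + 16% = 100% of Juniper, so Farida controls Juniper.
Talus holds 50% of Anchor, so Farida controls Anchor.
Talus holds 100% of Thornfield, so Farida controls Thornfield.
No other company's threshold is met.
Farida controls 4 companies.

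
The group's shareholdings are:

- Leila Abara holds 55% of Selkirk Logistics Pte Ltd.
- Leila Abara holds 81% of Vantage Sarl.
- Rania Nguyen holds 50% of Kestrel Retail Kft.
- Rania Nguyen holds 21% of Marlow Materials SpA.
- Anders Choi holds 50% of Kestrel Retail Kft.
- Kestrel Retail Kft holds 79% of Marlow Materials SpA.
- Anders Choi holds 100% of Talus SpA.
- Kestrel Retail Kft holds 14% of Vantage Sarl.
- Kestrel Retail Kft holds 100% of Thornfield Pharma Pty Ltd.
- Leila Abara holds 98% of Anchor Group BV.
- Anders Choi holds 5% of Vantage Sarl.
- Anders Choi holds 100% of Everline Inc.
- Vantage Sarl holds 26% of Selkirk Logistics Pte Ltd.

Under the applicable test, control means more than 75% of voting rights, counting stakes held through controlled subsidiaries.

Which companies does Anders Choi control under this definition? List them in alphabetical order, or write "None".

Anders holds 100% of Talus, so Anders controls Talus.
Anders holds 100% of Everline, so Anders controls Everline.
No other company's threshold is met.

Everline Inc, Talus SpA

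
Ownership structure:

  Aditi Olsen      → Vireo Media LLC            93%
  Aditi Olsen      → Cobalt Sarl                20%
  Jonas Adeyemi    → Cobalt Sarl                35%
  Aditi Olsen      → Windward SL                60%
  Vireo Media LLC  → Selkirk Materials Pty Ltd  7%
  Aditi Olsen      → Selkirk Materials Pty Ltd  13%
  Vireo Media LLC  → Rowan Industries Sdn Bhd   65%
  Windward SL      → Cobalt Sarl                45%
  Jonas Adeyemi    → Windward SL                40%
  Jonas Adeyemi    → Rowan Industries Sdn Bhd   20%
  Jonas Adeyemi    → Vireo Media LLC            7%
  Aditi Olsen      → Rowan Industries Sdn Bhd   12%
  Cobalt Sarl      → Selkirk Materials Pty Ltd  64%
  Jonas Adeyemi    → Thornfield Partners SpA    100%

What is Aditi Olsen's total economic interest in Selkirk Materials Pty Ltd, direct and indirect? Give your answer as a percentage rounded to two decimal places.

Aditi reaches Selkirk along 4 paths.
Via Cobalt: 20% × 64% = 12.8%.
Via Windward → Cobalt: 60% × 45% × 64% = 17.28%.
Via Vireo: 93% × 7% = 6.51%.
Direct stake: 13% = 13%.
Total: 12.8% + 17.28% + 6.51% + 13% = 49.59%.

49.59%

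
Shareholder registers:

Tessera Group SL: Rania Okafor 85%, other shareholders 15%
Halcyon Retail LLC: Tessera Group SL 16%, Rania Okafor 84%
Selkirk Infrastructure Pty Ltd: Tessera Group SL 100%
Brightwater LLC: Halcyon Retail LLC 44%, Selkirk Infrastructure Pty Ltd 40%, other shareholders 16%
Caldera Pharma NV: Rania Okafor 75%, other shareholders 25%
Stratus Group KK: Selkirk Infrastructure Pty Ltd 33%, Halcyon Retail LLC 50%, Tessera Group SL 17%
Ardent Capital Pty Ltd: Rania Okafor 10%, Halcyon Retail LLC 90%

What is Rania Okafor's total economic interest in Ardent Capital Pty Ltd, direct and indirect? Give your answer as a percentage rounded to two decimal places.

Rania reaches Ardent along 3 paths.
Direct stake: 10% = 10%.
Via Tessera → Halcyon: 85% × 16% × 90% = 12.24%.
Via Halcyon: 84% × 90% = 75.6%.
Total: 10% + 12.24% + 75.6% = 97.84%.

97.84%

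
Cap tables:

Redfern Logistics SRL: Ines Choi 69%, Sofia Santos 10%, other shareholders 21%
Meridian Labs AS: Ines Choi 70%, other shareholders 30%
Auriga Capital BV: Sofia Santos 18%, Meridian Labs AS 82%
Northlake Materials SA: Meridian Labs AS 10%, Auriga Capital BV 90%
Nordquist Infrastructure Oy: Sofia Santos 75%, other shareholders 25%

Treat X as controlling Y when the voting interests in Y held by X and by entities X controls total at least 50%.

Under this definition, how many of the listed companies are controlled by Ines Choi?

4

Ines holds 69% of Redfern, so Ines controls Redfern.
Ines holds 70% of Meridian, so Ines controls Meridian.
Meridian holds 82% of Auriga, so Ines controls Auriga.
Meridian and Auriga together hold 10% + 90% = 100% of Northlake, so Ines controls Northlake.
No other company's threshold is met.
Ines controls 4 companies.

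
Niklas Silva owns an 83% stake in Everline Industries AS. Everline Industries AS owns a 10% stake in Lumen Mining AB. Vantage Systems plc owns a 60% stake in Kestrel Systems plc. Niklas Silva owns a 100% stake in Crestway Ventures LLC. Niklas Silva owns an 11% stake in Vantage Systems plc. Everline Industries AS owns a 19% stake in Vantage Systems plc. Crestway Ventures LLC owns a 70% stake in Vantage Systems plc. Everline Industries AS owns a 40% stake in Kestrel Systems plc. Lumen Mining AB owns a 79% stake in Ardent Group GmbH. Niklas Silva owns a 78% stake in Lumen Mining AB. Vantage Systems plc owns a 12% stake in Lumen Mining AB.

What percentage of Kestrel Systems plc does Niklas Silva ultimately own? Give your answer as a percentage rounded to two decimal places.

Niklas reaches Kestrel along 4 paths.
Via Everline → Vantage: 83% × 19% × 60% = 9.462%.
Via Crestway → Vantage: 100% × 70% × 60% = 42%.
Via Vantage: 11% × 60% = 6.6%.
Via Everline: 83% × 40% = 33.2%.
Total: 9.462% + 42% + 6.6% + 33.2% = 91.262%.
Rounded: 91.26%.

91.26%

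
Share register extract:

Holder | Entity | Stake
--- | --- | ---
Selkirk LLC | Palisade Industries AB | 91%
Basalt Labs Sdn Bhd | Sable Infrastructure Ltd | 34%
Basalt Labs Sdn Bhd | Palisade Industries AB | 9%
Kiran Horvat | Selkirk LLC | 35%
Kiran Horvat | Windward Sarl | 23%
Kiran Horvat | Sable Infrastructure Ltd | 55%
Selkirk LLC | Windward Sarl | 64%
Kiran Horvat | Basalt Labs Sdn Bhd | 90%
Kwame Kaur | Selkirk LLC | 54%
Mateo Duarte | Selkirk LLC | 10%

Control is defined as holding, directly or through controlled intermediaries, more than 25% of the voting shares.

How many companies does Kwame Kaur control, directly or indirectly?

Kwame holds 54% of Selkirk, so Kwame controls Selkirk.
Selkirk holds 64% of Windward, so Kwame controls Windward.
Selkirk holds 91% of Palisade, so Kwame controls Palisade.
No other company's threshold is met.
Kwame controls 3 companies.

3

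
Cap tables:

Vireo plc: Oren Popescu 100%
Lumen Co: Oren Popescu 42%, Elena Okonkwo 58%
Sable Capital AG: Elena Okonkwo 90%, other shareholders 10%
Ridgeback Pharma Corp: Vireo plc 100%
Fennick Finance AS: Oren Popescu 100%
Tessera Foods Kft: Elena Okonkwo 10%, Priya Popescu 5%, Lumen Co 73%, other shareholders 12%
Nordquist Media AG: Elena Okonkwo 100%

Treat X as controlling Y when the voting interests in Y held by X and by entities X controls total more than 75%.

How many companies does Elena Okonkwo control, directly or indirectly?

Elena holds 90% of Sable, so Elena controls Sable.
Elena holds 100% of Nordquist, so Elena controls Nordquist.
No other company's threshold is met.
Elena controls 2 companies.

2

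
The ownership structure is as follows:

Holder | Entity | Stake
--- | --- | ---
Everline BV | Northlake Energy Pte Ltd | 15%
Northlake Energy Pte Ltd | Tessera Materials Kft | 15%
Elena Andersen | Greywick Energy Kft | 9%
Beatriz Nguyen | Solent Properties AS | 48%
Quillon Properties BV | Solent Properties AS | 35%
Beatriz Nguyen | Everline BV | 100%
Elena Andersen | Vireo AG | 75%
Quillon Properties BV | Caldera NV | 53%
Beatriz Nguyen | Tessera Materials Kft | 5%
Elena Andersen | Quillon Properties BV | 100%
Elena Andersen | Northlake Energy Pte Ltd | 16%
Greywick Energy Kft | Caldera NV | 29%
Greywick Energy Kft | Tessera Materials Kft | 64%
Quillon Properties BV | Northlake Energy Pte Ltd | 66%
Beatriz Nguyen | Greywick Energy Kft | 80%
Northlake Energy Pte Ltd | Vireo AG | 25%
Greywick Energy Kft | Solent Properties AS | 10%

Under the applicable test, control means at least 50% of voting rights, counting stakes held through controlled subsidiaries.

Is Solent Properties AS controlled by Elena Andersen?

No

Elena holds 100% of Quillon, so Elena controls Quillon.
Quillon and Elena together hold 66% + 16% = 82% of Northlake, so Elena controls Northlake.
Quillon holds 53% of Caldera, so Elena controls Caldera.
Northlake and Elena together hold 25% + 75% = 100% of Vireo, so Elena controls Vireo.
In Solent, Elena's side holds only 35%, not ≥ 50%.
So Elena does not control Solent.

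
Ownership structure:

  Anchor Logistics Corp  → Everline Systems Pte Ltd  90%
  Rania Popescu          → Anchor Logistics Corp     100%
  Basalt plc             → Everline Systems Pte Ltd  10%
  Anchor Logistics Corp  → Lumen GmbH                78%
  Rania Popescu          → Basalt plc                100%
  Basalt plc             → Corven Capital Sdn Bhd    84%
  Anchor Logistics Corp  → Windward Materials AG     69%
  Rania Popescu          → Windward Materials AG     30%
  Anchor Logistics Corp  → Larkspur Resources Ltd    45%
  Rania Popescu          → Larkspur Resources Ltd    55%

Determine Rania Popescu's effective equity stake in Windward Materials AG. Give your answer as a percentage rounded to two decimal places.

99.00%

Rania reaches Windward along 2 paths.
Direct stake: 30% = 30%.
Via Anchor: 100% × 69% = 69%.
Total: 30% + 69% = 99%.
Rounded: 99.00%.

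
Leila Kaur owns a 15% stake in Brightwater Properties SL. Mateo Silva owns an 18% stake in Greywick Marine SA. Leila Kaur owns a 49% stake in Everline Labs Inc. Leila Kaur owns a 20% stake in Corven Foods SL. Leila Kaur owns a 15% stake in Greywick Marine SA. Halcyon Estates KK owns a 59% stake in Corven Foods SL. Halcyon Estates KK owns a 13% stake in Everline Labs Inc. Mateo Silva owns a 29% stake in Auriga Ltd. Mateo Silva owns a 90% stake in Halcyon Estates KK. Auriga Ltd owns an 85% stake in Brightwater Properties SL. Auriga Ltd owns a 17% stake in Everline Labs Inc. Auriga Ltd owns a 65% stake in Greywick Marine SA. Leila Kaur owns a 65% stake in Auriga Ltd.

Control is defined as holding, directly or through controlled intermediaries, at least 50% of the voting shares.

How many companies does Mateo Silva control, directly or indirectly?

2

Mateo holds 90% of Halcyon, so Mateo controls Halcyon.
Halcyon holds 59% of Corven, so Mateo controls Corven.
No other company's threshold is met.
Mateo controls 2 companies.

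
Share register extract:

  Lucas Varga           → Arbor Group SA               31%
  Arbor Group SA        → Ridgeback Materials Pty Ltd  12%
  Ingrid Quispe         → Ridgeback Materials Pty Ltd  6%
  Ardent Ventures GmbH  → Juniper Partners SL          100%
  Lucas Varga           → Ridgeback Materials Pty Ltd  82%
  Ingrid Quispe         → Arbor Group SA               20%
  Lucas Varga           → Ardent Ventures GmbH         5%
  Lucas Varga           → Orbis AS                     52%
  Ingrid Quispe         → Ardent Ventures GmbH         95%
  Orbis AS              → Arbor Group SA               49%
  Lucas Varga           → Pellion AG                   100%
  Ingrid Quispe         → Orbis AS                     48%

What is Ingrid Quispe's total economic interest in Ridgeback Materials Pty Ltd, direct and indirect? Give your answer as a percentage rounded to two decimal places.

Ingrid reaches Ridgeback along 3 paths.
Direct stake: 6% = 6%.
Via Arbor: 20% × 12% = 2.4%.
Via Orbis → Arbor: 48% × 49% × 12% = 2.8224%.
Total: 6% + 2.4% + 2.8224% = 11.2224%.
Rounded: 11.22%.

11.22%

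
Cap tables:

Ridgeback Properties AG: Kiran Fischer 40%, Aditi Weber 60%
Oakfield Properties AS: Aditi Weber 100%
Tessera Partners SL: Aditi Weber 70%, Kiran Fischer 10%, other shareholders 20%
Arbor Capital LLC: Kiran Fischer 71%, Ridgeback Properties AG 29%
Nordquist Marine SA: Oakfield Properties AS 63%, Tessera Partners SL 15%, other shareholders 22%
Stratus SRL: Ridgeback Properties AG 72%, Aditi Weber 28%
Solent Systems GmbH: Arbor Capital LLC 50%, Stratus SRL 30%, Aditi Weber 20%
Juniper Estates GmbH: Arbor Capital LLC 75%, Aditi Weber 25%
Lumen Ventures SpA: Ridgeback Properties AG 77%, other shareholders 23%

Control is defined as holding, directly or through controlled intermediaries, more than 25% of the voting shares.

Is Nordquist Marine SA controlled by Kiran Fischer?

No

Kiran holds 40% of Ridgeback, so Kiran controls Ridgeback.
Kiran and Ridgeback together hold 71% + 29% = 100% of Arbor, so Kiran controls Arbor.
Ridgeback holds 72% of Stratus, so Kiran controls Stratus.
Arbor and Stratus together hold 50% + 30% = 80% of Solent, so Kiran controls Solent.
Arbor holds 75% of Juniper, so Kiran controls Juniper.
Ridgeback holds 77% of Lumen, so Kiran controls Lumen.
Neither Kiran nor any entity Kiran controls holds any voting interest in Nordquist.
So Kiran does not control Nordquist.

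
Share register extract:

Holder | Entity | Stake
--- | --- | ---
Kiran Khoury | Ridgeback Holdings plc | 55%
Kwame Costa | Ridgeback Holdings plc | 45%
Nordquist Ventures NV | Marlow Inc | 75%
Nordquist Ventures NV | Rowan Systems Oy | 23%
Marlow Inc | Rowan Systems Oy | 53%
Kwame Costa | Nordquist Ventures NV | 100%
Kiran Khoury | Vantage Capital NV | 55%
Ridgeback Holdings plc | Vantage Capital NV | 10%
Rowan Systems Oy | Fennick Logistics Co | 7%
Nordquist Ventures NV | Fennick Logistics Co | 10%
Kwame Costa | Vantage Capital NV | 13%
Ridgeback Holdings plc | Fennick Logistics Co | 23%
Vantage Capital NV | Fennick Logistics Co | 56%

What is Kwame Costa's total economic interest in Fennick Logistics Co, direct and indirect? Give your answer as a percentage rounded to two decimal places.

Kwame reaches Fennick along 6 paths.
Via Nordquist: 100% × 10% = 10%.
Via Vantage: 13% × 56% = 7.28%.
Via Ridgeback → Vantage: 45% × 10% × 56% = 2.52%.
Via Ridgeback: 45% × 23% = 10.35%.
Via Nordquist → Rowan: 100% × 23% × 7% = 1.61%.
Via Nordquist → Marlow → Rowan: 100% × 75% × 53% × 7% = 2.7825%.
Total: 10% + 7.28% + 2.52% + 10.35% + 1.61% + 2.7825% = 34.5425%.
Rounded: 34.54%.

34.54%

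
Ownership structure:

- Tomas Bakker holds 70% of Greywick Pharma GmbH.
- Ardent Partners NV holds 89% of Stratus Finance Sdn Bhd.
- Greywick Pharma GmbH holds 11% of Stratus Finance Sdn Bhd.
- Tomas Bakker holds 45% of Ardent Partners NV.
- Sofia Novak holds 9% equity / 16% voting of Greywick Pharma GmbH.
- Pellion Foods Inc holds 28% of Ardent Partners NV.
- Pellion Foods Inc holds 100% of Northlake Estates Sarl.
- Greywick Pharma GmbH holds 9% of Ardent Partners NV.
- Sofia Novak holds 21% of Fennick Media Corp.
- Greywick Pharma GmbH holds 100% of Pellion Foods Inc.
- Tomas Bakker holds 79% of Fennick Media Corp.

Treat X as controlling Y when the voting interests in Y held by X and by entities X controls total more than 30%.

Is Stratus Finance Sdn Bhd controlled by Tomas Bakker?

Tomas holds 70% of Greywick, so Tomas controls Greywick.
Greywick holds 100% of Pellion, so Tomas controls Pellion.
Pellion and Tomas and Greywick together hold 28% + 45% + 9% = 82% of Ardent, so Tomas controls Ardent.
Ardent and Greywick together hold 89% + 11% = 100% of Stratus, so Tomas controls Stratus.

Yes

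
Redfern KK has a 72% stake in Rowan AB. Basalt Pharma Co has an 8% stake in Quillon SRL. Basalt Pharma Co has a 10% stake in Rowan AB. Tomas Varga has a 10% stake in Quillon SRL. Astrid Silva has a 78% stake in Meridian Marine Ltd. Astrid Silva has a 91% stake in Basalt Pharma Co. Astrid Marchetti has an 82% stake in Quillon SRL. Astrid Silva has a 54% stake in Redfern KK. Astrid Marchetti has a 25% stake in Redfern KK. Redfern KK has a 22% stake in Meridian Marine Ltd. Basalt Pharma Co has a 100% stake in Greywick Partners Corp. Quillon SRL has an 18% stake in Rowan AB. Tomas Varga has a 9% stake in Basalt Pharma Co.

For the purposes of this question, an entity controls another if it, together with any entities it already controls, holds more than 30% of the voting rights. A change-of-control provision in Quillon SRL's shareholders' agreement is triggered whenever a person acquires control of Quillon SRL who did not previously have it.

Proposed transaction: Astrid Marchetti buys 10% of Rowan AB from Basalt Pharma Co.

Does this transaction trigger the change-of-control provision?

No

The purchase adds only to Astrid Marchetti's holdings (Basalt's stake shrinks), so Astrid Marchetti is the only person who could newly come to control Quillon.
Astrid Marchetti holds 82% of Quillon, so Astrid Marchetti controls Quillon.
So Astrid Marchetti already controls Quillon before the transaction.
After the purchase, Astrid Marchetti holds 10% of Rowan directly, and Basalt's stake falls to 0%.
Astrid Marchetti controlled Quillon already, so this is not a new person acquiring control; every other person's position is unchanged or reduced.
No new person acquires control, so the clause is not triggered.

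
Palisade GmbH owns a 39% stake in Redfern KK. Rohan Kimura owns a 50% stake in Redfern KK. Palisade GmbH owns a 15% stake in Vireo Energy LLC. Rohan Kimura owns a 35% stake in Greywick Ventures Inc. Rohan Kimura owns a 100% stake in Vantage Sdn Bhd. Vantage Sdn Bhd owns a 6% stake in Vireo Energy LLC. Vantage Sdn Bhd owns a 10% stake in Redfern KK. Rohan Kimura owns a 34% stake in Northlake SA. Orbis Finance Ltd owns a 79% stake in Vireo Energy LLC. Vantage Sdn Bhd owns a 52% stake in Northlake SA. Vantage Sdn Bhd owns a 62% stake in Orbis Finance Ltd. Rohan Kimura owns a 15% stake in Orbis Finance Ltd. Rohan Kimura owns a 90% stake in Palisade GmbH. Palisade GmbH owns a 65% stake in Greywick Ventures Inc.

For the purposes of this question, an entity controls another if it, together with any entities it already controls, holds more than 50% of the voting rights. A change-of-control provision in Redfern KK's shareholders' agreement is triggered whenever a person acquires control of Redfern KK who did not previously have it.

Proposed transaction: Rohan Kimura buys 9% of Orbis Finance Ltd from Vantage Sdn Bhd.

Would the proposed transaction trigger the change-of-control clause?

No

The purchase adds only to Rohan's holdings (Vantage's stake shrinks), so Rohan is the only person who could newly come to control Redfern.
Rohan holds 90% of Palisade, so Rohan controls Palisade.
Rohan holds 100% of Vantage, so Rohan controls Vantage.
Rohan and Vantage and Palisade together hold 50% + 10% + 39% = 99% of Redfern, so Rohan controls Redfern.
So Rohan already controls Redfern before the transaction.
After the purchase, Rohan's direct stake in Orbis rises to 15% + 9% = 24%, and Vantage's stake falls to 53%.
Rohan controlled Redfern already, so this is not a new person acquiring control; every other person's position is unchanged or reduced.
No new person acquires control, so the clause is not triggered.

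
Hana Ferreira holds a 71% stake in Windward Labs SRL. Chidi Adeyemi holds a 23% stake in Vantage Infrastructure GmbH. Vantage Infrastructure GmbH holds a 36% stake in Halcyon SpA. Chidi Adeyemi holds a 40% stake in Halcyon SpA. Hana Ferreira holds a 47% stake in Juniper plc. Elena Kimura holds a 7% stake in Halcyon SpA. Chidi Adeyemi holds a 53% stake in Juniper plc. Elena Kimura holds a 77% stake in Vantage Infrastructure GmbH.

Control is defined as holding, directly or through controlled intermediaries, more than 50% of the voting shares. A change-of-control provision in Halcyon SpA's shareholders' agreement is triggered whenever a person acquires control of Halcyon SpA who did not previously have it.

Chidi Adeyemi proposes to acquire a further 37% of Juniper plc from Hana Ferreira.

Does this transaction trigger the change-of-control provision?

No

The purchase adds only to Chidi's holdings (Hana's stake shrinks), so Chidi is the only person who could newly come to control Halcyon.
Chidi holds 53% of Juniper, so Chidi controls Juniper.
In Halcyon, Chidi's side holds only 40%, not > 50%.
So before the transaction, Chidi does not control Halcyon.
After the purchase, Chidi's direct stake in Juniper rises to 53% + 37% = 90%, and Hana's stake falls to 10%.
Chidi holds 90% of Juniper, so Chidi controls Juniper.
After the transaction, Chidi's side holds 40% of Halcyon, not > 50%, so Chidi still does not control Halcyon.
No new person acquires control, so the clause is not triggered.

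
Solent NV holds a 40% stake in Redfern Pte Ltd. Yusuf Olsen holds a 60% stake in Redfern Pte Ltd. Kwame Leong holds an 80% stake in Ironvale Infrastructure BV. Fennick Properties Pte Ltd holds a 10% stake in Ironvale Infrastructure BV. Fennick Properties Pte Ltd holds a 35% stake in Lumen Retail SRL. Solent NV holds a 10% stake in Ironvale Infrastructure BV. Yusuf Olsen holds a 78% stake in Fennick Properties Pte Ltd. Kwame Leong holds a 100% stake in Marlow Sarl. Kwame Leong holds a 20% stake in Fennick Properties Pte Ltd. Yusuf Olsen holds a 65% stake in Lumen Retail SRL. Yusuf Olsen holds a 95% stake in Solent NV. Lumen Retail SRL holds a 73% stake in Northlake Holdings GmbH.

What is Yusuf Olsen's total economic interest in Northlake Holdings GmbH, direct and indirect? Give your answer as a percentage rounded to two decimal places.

Yusuf reaches Northlake along 2 paths.
Via Lumen: 65% × 73% = 47.45%.
Via Fennick → Lumen: 78% × 35% × 73% = 19.929%.
Total: 47.45% + 19.929% = 67.379%.
Rounded: 67.38%.

67.38%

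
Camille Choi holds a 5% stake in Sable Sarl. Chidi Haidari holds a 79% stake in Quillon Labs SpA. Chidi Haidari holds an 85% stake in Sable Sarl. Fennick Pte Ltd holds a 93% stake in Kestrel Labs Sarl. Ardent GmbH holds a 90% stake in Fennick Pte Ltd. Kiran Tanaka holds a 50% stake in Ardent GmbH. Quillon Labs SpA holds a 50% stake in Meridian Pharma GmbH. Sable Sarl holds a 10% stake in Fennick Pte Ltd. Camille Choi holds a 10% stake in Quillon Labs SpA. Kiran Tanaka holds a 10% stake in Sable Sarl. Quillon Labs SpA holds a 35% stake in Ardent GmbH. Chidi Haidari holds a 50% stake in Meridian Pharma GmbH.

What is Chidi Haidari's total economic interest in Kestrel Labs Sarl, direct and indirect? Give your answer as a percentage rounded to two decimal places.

Chidi reaches Kestrel along 2 paths.
Via Quillon → Ardent → Fennick: 79% × 35% × 90% × 93% = 23.14305%.
Via Sable → Fennick: 85% × 10% × 93% = 7.905%.
Total: 23.14305% + 7.905% = 31.04805%.
Rounded: 31.05%.

31.05%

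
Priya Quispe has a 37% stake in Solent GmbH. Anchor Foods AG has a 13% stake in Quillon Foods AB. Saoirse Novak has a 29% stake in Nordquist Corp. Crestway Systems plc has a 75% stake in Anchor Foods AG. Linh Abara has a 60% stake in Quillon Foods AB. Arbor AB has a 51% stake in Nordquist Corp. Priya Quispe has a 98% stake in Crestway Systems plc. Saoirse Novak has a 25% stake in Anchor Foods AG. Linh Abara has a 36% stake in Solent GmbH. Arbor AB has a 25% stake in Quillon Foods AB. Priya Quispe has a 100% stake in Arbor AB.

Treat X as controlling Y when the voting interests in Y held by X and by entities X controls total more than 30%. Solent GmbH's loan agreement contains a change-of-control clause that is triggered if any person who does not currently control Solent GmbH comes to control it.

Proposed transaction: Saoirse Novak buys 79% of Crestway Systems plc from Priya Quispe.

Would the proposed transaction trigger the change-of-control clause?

No

The purchase adds only to Saoirse's holdings (Priya's stake shrinks), so Saoirse is the only person who could newly come to control Solent.
Saoirse's largest direct stake is 29% in Nordquist, which does not meet the threshold, so Saoirse controls no company.
Neither Saoirse nor any entity Saoirse controls holds any voting interest in Solent.
So before the transaction, Saoirse does not control Solent.
After the purchase, Saoirse holds 79% of Crestway directly, and Priya's stake falls to 19%.
Saoirse holds 79% of Crestway, so Saoirse controls Crestway.
Saoirse and Crestway together hold 25% + 75% = 100% of Anchor, so Saoirse controls Anchor.
After the transaction, neither Saoirse nor any entity Saoirse controls holds a voting interest in Solent, so Saoirse still does not control it.
No new person acquires control, so the clause is not triggered.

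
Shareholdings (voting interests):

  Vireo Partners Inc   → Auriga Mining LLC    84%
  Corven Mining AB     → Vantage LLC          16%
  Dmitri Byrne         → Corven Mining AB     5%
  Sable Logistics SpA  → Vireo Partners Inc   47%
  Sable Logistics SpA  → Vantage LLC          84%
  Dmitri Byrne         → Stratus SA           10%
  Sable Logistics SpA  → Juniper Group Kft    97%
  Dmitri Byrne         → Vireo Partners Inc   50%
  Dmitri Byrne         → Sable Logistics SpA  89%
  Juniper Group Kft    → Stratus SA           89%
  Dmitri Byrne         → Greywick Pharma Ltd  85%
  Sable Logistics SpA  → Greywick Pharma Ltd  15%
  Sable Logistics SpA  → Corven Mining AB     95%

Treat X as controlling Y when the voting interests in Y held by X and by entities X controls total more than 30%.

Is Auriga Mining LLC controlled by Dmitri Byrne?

Dmitri holds 89% of Sable, so Dmitri controls Sable.
Sable and Dmitri together hold 47% + 50% = 97% of Vireo, so Dmitri controls Vireo.
Vireo holds 84% of Auriga, so Dmitri controls Auriga.

Yes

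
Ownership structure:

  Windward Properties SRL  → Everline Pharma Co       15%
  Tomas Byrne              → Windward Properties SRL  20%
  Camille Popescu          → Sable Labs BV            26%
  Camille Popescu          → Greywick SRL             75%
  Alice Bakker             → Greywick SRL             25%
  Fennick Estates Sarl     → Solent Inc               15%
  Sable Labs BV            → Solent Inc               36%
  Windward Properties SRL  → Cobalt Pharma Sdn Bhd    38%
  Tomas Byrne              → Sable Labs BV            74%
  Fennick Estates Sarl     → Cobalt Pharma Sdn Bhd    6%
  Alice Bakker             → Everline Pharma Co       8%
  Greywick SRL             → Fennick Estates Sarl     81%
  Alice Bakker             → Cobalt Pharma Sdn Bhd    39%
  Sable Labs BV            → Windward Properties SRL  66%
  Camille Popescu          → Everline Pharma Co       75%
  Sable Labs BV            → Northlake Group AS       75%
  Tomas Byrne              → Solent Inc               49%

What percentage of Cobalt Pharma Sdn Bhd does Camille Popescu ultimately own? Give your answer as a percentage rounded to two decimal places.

10.17%

Camille reaches Cobalt along 2 paths.
Via Sable → Windward: 26% × 66% × 38% = 6.5208%.
Via Greywick → Fennick: 75% × 81% × 6% = 3.645%.
Total: 6.5208% + 3.645% = 10.1658%.
Rounded: 10.17%.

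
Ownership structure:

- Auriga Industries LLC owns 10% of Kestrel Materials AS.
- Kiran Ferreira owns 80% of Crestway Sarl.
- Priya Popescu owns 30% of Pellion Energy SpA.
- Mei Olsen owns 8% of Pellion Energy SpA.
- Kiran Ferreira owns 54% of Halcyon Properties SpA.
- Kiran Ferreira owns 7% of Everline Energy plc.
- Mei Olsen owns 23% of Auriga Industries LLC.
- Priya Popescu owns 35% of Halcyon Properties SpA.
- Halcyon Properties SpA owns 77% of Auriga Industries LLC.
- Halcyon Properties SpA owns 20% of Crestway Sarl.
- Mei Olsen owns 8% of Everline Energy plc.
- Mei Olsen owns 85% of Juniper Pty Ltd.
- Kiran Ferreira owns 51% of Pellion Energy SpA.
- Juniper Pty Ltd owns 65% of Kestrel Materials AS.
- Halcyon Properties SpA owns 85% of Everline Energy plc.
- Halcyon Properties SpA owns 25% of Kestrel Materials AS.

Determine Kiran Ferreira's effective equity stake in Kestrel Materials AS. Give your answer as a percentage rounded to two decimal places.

17.66%

Kiran reaches Kestrel along 2 paths.
Via Halcyon: 54% × 25% = 13.5%.
Via Halcyon → Auriga: 54% × 77% × 10% = 4.158%.
Total: 13.5% + 4.158% = 17.658%.
Rounded: 17.66%.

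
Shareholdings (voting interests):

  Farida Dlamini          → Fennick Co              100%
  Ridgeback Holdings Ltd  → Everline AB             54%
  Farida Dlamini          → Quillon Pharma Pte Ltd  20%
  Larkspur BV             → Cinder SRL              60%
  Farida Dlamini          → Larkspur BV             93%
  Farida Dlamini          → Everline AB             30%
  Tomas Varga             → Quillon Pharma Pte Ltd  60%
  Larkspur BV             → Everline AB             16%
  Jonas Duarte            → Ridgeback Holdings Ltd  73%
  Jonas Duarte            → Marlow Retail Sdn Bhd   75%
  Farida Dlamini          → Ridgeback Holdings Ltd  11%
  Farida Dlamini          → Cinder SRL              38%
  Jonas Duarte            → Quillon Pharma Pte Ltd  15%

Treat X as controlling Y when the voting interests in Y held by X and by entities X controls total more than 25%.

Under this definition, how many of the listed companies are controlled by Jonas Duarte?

Jonas holds 73% of Ridgeback, so Jonas controls Ridgeback.
Jonas holds 75% of Marlow, so Jonas controls Marlow.
Ridgeback holds 54% of Everline, so Jonas controls Everline.
No other company's threshold is met.
Jonas controls 3 companies.

3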